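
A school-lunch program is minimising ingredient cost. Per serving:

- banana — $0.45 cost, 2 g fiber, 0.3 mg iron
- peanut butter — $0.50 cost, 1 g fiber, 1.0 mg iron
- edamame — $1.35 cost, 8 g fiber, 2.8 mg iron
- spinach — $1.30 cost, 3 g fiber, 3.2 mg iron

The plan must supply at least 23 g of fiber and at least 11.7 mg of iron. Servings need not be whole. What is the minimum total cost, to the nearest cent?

$5.23

With two linear requirements the optimum uses one or two foods; enumerate the corners.
banana only: max(23/2, 11.7/0.3) = 39 servings → $17.55.
peanut butter only: max(23/1, 11.7/1.0) = 23 servings → $11.50.
edamame only: max(23/8, 11.7/2.8) = 4.179 servings → $5.64.
spinach only: max(23/3, 11.7/3.2) = 7.667 servings → $9.97.
banana + peanut butter with both tight: 6.647 servings and 9.706 servings → $7.84.
banana + edamame: intersection lies outside the first quadrant.
banana + spinach with both tight: 7 servings and 3 servings → $7.05.
peanut butter + edamame with both tight: 5.615 servings and 2.173 servings → $5.74.
peanut butter + spinach: the both-tight solution has a negative serving — not a feasible corner.
edamame + spinach with both tight: 2.238 servings and 1.698 servings → $5.23.
Cheapest feasible corner: $5.23.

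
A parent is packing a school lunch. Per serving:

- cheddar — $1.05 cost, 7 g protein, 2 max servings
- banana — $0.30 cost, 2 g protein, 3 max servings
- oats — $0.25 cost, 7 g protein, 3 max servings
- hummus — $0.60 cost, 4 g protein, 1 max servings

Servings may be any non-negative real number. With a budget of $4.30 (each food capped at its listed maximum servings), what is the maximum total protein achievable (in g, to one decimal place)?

44.7 g

Protein per dollar: oats 28, cheddar 6.667, banana 6.667, hummus 6.667.
Take 3 servings of oats: spends $0.75, +21.0 g protein (running total 21.0 g).
Take 2 servings of cheddar: spends $2.10, +14.0 g protein (running total 35.0 g).
Take 3 servings of banana: spends $0.90, +6.0 g protein (running total 41.0 g).
Take 0.9167 servings of hummus: spends $0.55, +3.7 g protein (running total 44.7 g).
Filling greedily by protein-per-dollar is optimal for one linear limit, giving 44.7 g.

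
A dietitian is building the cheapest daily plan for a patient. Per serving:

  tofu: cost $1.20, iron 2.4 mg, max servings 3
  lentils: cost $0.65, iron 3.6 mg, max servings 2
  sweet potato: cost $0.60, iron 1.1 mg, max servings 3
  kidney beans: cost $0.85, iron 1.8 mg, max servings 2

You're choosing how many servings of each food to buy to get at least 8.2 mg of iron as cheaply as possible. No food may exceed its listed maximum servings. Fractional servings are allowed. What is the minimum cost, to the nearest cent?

Cost per mg of iron: lentils $0.1806, kidney beans $0.4722, tofu $0.5000, sweet potato $0.5455.
Take 2 servings of lentils: +7.2 mg iron for $1.30 (total $1.30, still need 1.0 mg).
Take 0.5556 servings of kidney beans: +1.0 mg iron for $0.47 (total $1.77, still need 0.0 mg).
Greedy by cheapest-per-mg is optimal for a single linear constraint, so the minimum cost is $1.77.

$1.77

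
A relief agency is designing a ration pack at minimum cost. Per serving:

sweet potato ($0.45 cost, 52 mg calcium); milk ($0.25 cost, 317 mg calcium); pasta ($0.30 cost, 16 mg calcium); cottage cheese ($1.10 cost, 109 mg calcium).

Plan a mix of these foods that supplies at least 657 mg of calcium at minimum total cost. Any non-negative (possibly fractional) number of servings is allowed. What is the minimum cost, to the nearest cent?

$0.52

Cost per mg of calcium: milk $0.0008, sweet potato $0.0087, cottage cheese $0.0101, pasta $0.0187.
With no serving limits, use only milk: 657 mg / 317 mg = 2.073 servings × $0.25 = $0.52.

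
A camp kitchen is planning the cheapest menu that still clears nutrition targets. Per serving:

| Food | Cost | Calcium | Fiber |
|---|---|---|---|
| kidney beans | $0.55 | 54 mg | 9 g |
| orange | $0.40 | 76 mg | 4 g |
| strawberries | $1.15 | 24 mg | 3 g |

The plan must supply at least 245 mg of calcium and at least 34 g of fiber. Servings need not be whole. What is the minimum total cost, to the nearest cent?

An LP optimum is at a vertex; with two nutrient constraints at most two foods are used. Check each candidate.
kidney beans only: max(245/54, 34/9) = 4.537 servings → $2.50.
orange only: max(245/76, 34/4) = 8.5 servings → $3.40.
strawberries only: max(245/24, 34/3) = 11.33 servings → $13.03.
kidney beans + orange with both tight: 3.427 servings and 0.7885 servings → $2.20.
kidney beans + strawberries with both tight: 1.5 servings and 6.833 servings → $8.68.
orange + strawberries: intersection lies outside the first quadrant.
Cheapest feasible corner: $2.20.

$2.20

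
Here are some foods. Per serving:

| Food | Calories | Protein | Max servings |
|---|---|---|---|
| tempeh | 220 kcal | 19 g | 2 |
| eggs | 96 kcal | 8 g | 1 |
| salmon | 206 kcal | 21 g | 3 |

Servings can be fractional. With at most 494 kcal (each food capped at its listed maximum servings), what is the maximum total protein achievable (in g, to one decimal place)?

Protein per kcal: salmon 0.1019, tempeh 0.08636, eggs 0.08333.
Take 2.398 servings of salmon: uses 494 kcal, +50.4 g protein (running total 50.4 g).
Greedy by best ratio exhausts the calories allowance optimally: 50.4 g.

50.4 g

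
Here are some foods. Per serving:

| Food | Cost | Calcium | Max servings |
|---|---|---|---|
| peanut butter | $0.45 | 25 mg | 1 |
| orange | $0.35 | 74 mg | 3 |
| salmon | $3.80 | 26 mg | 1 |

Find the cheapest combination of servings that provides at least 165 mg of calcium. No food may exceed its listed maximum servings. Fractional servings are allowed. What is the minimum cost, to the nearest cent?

$0.78

Cost per mg of calcium: orange $0.0047, peanut butter $0.0180, salmon $0.1462.
Take 2.23 servings of orange: +165.0 mg calcium for $0.78 (total $0.78, still need 0.0 mg).
Filling from the cheapest source first is optimal under one linear minimum: $0.78.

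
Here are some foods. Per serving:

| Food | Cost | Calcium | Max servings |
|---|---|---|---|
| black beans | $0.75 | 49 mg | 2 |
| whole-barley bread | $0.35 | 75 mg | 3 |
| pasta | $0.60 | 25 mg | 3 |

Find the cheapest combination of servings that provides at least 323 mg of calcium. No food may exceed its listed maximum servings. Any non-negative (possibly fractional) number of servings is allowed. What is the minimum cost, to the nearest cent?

Cost per mg of calcium: whole-barley bread $0.0047, black beans $0.0153, pasta $0.0240.
Take 3 servings of whole-barley bread: +225.0 mg calcium for $1.05 (total $1.05, still need 98.0 mg).
Take 2 servings of black beans: +98.0 mg calcium for $1.50 (total $2.55, still need 0.0 mg).
Filling from the cheapest source first is optimal under one linear minimum: $2.55.

$2.55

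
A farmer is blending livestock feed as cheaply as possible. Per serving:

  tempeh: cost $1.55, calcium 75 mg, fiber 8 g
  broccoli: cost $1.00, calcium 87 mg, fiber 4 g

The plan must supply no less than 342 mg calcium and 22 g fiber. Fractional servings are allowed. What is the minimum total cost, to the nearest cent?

$4.88

An LP optimum is at a vertex; with two nutrient constraints at most two foods are used. Check each candidate.
tempeh only: max(342/75, 22/8) = 4.56 servings → $7.07.
broccoli only: max(342/87, 22/4) = 5.5 servings → $5.50.
tempeh + broccoli with both tight: 1.379 servings and 2.742 servings → $4.88.
So the least-cost plan costs $4.88.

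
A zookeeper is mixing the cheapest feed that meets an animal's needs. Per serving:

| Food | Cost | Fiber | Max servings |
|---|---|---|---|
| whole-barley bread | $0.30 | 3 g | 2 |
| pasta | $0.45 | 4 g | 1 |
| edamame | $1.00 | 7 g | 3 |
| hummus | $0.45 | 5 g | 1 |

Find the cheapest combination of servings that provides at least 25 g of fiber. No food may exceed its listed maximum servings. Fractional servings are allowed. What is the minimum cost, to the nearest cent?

$2.93

Cost per g of fiber: hummus $0.0900, whole-barley bread $0.1000, pasta $0.1125, edamame $0.1429.
Take 1 serving of hummus: +5.0 g fiber for $0.45 (total $0.45, still need 20.0 g).
Take 2 servings of whole-barley bread: +6.0 g fiber for $0.60 (total $1.05, still need 14.0 g).
Take 1 serving of pasta: +4.0 g fiber for $0.45 (total $1.50, still need 10.0 g).
Take 1.429 servings of edamame: +10.0 g fiber for $1.43 (total $2.93, still need 0.0 g).
Greedy by cheapest-per-g is optimal for a single linear constraint, so the minimum cost is $2.93.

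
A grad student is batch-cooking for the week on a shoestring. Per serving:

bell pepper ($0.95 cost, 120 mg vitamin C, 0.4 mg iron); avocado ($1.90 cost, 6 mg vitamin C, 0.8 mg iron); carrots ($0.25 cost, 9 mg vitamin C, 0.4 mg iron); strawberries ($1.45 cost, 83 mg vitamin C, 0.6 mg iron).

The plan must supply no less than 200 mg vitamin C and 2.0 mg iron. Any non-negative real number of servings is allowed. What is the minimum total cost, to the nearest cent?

bell pepper only: max(200/120, 2.0/0.4) = 5 servings → $4.75.
avocado only: max(200/6, 2.0/0.8) = 33.33 servings → $63.33.
carrots only: max(200/9, 2.0/0.4) = 22.22 servings → $5.56.
strawberries only: max(200/83, 2.0/0.6) = 3.333 servings → $4.83.
bell pepper + avocado with both tight: 1.581 servings and 1.709 servings → $4.75.
bell pepper + carrots with both tight: 1.396 servings and 3.604 servings → $2.23.
bell pepper + strawberries with both targets exact would need a negative amount; discard.
avocado + carrots: intersection lies outside the first quadrant.
avocado + strawberries with both tight: 0.7325 servings and 2.357 servings → $4.81.
carrots + strawberries with both tight: 1.655 servings and 2.23 servings → $3.65.
The minimum over all feasible corners is $2.23.

$2.23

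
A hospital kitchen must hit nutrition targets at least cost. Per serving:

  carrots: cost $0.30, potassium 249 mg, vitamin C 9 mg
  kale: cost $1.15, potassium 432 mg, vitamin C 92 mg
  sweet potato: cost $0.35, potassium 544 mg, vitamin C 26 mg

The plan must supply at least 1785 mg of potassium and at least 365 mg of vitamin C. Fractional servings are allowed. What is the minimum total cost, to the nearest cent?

$4.57

carrots only: max(1785/249, 365/9) = 40.56 servings → $12.17.
kale only: max(1785/432, 365/92) = 4.132 servings → $4.75.
sweet potato only: max(1785/544, 365/26) = 14.04 servings → $4.91.
carrots + kale with both tight: 0.3438 servings and 3.934 servings → $4.63.
carrots + sweet potato: the both-tight solution has a negative serving — not a feasible corner.
kale + sweet potato with both tight: 3.92 servings and 0.1685 servings → $4.57.
Cheapest feasible corner: $4.57.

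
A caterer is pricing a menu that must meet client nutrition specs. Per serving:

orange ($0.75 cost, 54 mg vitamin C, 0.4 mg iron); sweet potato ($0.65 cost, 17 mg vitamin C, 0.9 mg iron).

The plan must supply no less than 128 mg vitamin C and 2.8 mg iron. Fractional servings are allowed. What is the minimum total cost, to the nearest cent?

$2.77

An LP optimum is at a vertex; with two nutrient constraints at most two foods are used. Check each candidate.
orange only: max(128/54, 2.8/0.4) = 7 servings → $5.25.
sweet potato only: max(128/17, 2.8/0.9) = 7.529 servings → $4.89.
orange + sweet potato with both tight: 1.617 servings and 2.392 servings → $2.77.
Cheapest feasible corner: $2.77.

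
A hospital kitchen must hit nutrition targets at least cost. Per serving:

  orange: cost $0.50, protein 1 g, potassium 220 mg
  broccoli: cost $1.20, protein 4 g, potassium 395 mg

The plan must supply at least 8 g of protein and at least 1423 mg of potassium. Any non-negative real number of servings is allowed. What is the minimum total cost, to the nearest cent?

The cheapest plan sits at a corner of the feasible region — with two constraints it uses at most two foods.
orange only: max(8/1, 1423/220) = 8 servings → $4.00.
broccoli only: max(8/4, 1423/395) = 3.603 servings → $4.32.
orange + broccoli with both tight: 5.221 servings and 0.6948 servings → $3.44.
So the least-cost plan costs $3.44.

$3.44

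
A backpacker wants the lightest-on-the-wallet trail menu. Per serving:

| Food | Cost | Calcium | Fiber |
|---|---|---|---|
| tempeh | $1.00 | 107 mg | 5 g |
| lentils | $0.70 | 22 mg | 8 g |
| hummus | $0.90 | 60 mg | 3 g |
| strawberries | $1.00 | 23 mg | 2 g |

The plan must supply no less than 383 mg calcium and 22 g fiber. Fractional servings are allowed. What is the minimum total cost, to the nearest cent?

Minimising a linear cost over {calcium ≥ 383, fiber ≥ 22, servings ≥ 0} — the optimum is at a vertex, using one or two foods.
tempeh only: max(383/107, 22/5) = 4.4 servings → $4.40.
lentils only: max(383/22, 22/8) = 17.41 servings → $12.19.
hummus only: max(383/60, 22/3) = 7.333 servings → $6.60.
strawberries only: max(383/23, 22/2) = 16.65 servings → $16.65.
tempeh + lentils with both tight: 3.458 servings and 0.5885 servings → $3.87.
tempeh + hummus: intersection lies outside the first quadrant.
tempeh + strawberries with both tight: 2.626 servings and 4.434 servings → $7.06.
lentils + hummus with both tight: 0.413 servings and 6.232 servings → $5.90.
lentils + strawberries with both targets exact would need a negative amount; discard.
hummus + strawberries with both tight: 5.098 servings and 3.353 servings → $7.94.
Cheapest feasible corner: $3.87.

$3.87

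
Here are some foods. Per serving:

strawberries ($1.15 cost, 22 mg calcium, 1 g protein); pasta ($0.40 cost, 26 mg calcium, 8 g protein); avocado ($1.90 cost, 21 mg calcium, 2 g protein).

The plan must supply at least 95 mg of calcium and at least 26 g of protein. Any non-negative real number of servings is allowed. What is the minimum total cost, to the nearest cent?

$1.46

This is a tiny linear program; its minimum lies at a vertex of the feasible set. List the vertices and price them.
strawberries only: max(95/22, 26/1) = 26 servings → $29.90.
pasta only: max(95/26, 26/8) = 3.654 servings → $1.46.
avocado only: max(95/21, 26/2) = 13 servings → $24.70.
strawberries + pasta with both tight: 0.56 servings and 3.18 servings → $1.92.
strawberries + avocado with both targets exact would need a negative amount; discard.
pasta + avocado with both tight: 3.069 servings and 0.7241 servings → $2.60.
Cheapest feasible corner: $1.46.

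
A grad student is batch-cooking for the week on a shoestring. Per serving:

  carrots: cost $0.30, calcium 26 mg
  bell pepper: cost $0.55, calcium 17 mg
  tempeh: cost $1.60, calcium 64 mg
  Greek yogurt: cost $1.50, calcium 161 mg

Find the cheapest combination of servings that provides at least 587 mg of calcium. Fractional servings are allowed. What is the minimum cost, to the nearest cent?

$5.47

Cost per mg of calcium: Greek yogurt $0.0093, carrots $0.0115, tempeh $0.0250, bell pepper $0.0324.
With no serving limits, use only Greek yogurt: 587 mg / 161 mg = 3.646 servings × $1.50 = $5.47.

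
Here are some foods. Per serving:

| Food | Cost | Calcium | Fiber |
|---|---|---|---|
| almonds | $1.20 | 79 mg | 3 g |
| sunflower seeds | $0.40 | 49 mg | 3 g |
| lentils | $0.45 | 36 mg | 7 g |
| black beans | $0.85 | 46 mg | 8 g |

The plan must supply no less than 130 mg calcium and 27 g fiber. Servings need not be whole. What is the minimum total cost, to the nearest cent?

$1.74

For a min-cost LP with two ≥-constraints, a basic feasible solution has at most two positive variables.
almonds only: max(130/79, 27/3) = 9 servings → $10.80.
sunflower seeds only: max(130/49, 27/3) = 9 servings → $3.60.
lentils only: max(130/36, 27/7) = 3.857 servings → $1.74.
black beans only: max(130/46, 27/8) = 3.375 servings → $2.87.
almonds + sunflower seeds with both targets exact would need a negative amount; discard.
almonds + lentils: intersection lies outside the first quadrant.
almonds + black beans with both targets exact would need a negative amount; discard.
sunflower seeds + lentils: the both-tight solution has a negative serving — not a feasible corner.
sunflower seeds + black beans: the both-tight solution has a negative serving — not a feasible corner.
lentils + black beans: intersection lies outside the first quadrant.
So the least-cost plan costs $1.74.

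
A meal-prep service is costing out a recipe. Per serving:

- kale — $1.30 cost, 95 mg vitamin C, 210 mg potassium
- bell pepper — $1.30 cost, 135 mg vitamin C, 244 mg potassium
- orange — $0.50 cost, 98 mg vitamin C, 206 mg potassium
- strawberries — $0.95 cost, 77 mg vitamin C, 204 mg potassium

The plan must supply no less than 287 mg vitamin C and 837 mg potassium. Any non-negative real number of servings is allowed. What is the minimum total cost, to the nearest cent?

$2.03

kale only: max(287/95, 837/210) = 3.986 servings → $5.18.
bell pepper only: max(287/135, 837/244) = 3.43 servings → $4.46.
orange only: max(287/98, 837/206) = 4.063 servings → $2.03.
strawberries only: max(287/77, 837/204) = 4.103 servings → $3.90.
kale + bell pepper: intersection lies outside the first quadrant.
kale + orange with both targets exact would need a negative amount; discard.
kale + strawberries with both targets exact would need a negative amount; discard.
bell pepper + orange: intersection lies outside the first quadrant.
bell pepper + strawberries: intersection lies outside the first quadrant.
orange + strawberries: intersection lies outside the first quadrant.
So the least-cost plan costs $2.03.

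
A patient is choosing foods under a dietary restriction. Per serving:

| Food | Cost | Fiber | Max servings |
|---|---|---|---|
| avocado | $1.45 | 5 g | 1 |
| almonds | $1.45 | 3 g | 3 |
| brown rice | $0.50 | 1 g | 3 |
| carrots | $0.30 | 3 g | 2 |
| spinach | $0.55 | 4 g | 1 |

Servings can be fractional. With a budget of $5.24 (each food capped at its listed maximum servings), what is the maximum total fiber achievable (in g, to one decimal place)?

Fiber per dollar: carrots 10, spinach 7.273, avocado 3.448, almonds 2.069, brown rice 2.
Take 2 servings of carrots: spends $0.60, +6.0 g fiber (running total 6.0 g).
Take 1 serving of spinach: spends $0.55, +4.0 g fiber (running total 10.0 g).
Take 1 serving of avocado: spends $1.45, +5.0 g fiber (running total 15.0 g).
Take 1.821 servings of almonds: spends $2.64, +5.5 g fiber (running total 20.5 g).
Greedy by best ratio exhausts the cost allowance optimally: 20.5 g.

20.5 g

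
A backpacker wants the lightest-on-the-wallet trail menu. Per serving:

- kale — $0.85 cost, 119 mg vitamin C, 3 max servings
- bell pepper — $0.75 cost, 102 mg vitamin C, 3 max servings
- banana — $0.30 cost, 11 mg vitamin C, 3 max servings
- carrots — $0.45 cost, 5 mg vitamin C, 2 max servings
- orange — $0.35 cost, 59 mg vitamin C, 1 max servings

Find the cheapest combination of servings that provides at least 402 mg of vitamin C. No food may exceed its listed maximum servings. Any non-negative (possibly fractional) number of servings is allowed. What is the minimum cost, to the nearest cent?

Cost per mg of vitamin C: orange $0.0059, kale $0.0071, bell pepper $0.0074, banana $0.0273, carrots $0.0900.
Take 1 serving of orange: +59.0 mg vitamin C for $0.35 (total $0.35, still need 343.0 mg).
Take 2.882 servings of kale: +343.0 mg vitamin C for $2.45 (total $2.80, still need 0.0 mg).
Filling from the cheapest source first is optimal under one linear minimum: $2.80.

$2.80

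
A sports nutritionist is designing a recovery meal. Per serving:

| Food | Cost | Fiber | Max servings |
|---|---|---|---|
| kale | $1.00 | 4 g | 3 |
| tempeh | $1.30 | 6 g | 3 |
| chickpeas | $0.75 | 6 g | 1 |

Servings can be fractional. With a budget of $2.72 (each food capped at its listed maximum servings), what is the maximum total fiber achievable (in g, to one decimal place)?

Fiber per dollar: chickpeas 8, tempeh 4.615, kale 4.
Take 1 serving of chickpeas: spends $0.75, +6.0 g fiber (running total 6.0 g).
Take 1.515 servings of tempeh: spends $1.97, +9.1 g fiber (running total 15.1 g).
Filling greedily by fiber-per-dollar is optimal for one linear limit, giving 15.1 g.

15.1 g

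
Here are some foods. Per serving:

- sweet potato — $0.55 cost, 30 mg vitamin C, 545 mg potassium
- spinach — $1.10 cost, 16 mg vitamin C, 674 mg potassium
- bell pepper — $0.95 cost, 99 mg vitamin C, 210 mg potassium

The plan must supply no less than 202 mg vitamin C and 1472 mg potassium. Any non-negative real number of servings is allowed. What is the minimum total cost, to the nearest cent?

Minimising a linear cost over {vitamin C ≥ 202, potassium ≥ 1472, servings ≥ 0} — the optimum is at a vertex, using one or two foods.
sweet potato only: max(202/30, 1472/545) = 6.733 servings → $3.70.
spinach only: max(202/16, 1472/674) = 12.62 servings → $13.89.
bell pepper only: max(202/99, 1472/210) = 7.01 servings → $6.66.
sweet potato + spinach: intersection lies outside the first quadrant.
sweet potato + bell pepper with both tight: 2.168 servings and 1.383 servings → $2.51.
spinach + bell pepper with both tight: 1.63 servings and 1.777 servings → $3.48.
The minimum over all feasible corners is $2.51.

$2.51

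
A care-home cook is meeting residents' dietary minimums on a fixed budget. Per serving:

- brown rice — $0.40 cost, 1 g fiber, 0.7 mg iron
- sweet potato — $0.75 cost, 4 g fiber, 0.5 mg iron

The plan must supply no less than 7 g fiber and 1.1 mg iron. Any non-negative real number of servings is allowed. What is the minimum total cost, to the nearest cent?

For a min-cost LP with two ≥-constraints, a basic feasible solution has at most two positive variables.
brown rice only: max(7/1, 1.1/0.7) = 7 servings → $2.80.
sweet potato only: max(7/4, 1.1/0.5) = 2.2 servings → $1.65.
brown rice + sweet potato with both tight: 0.3913 servings and 1.652 servings → $1.40.
The minimum over all feasible corners is $1.40.

$1.40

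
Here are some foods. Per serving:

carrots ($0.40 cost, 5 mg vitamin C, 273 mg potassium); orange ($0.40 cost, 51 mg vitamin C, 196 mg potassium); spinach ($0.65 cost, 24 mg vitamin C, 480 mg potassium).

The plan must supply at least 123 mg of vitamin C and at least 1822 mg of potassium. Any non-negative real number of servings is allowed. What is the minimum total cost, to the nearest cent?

Two binding constraints pin down two serving amounts, so the optimal mix uses at most two foods. The candidates are each food alone (scaled to the tighter of vitamin C/potassium) and each pair with both constraints tight.
carrots only: max(123/5, 1822/273) = 24.6 servings → $9.84.
orange only: max(123/51, 1822/196) = 9.296 servings → $3.72.
spinach only: max(123/24, 1822/480) = 5.125 servings → $3.33.
carrots + orange with both tight: 5.317 servings and 1.891 servings → $2.88.
carrots + spinach: intersection lies outside the first quadrant.
orange + spinach with both tight: 0.7743 servings and 3.48 servings → $2.57.
The minimum over all feasible corners is $2.57.

$2.57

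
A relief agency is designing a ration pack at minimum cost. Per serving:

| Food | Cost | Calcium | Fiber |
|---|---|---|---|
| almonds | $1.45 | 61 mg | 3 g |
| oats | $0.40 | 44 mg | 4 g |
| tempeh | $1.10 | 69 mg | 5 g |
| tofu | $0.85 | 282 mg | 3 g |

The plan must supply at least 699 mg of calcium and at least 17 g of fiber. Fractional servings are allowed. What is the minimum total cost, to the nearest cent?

$2.83

This is a tiny linear program; its minimum lies at a vertex of the feasible set. List the vertices and price them.
almonds only: max(699/61, 17/3) = 11.46 servings → $16.62.
oats only: max(699/44, 17/4) = 15.89 servings → $6.35.
tempeh only: max(699/69, 17/5) = 10.13 servings → $11.14.
tofu only: max(699/282, 17/3) = 5.667 servings → $4.82.
almonds + oats with both targets exact would need a negative amount; discard.
almonds + tempeh: the both-tight solution has a negative serving — not a feasible corner.
almonds + tofu with both tight: 4.068 servings and 1.599 servings → $7.26.
oats + tempeh: the both-tight solution has a negative serving — not a feasible corner.
oats + tofu with both tight: 2.708 servings and 2.056 servings → $2.83.
tempeh + tofu with both tight: 2.242 servings and 1.93 servings → $4.11.
So the least-cost plan costs $2.83.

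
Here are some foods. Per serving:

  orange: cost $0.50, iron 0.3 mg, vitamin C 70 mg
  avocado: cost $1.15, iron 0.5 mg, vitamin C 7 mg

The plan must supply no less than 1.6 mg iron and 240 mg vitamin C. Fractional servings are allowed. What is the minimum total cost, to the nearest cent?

$2.67

With two linear requirements the optimum uses one or two foods; enumerate the corners.
orange only: max(1.6/0.3, 240/70) = 5.333 servings → $2.67.
avocado only: max(1.6/0.5, 240/7) = 34.29 servings → $39.43.
orange + avocado with both tight: 3.307 servings and 1.216 servings → $3.05.
Cheapest feasible corner: $2.67.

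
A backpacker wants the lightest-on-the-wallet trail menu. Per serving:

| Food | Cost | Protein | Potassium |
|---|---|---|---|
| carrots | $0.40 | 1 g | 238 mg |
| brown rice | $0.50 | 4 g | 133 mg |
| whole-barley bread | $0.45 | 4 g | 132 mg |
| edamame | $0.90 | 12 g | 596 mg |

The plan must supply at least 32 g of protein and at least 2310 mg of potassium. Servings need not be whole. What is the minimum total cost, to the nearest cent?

At the optimum either one food covers both requirements or two foods hit both targets exactly; no other combination can be cheaper.
carrots only: max(32/1, 2310/238) = 32 servings → $12.80.
brown rice only: max(32/4, 2310/133) = 17.37 servings → $8.68.
whole-barley bread only: max(32/4, 2310/132) = 17.5 servings → $7.88.
edamame only: max(32/12, 2310/596) = 3.876 servings → $3.49.
carrots + brown rice with both tight: 6.085 servings and 6.479 servings → $5.67.
carrots + whole-barley bread with both tight: 6.117 servings and 6.471 servings → $5.36.
carrots + edamame with both tight: 3.827 servings and 2.348 servings → $3.64.
brown rice + whole-barley bread: the both-tight solution has a negative serving — not a feasible corner.
brown rice + edamame with both targets exact would need a negative amount; discard.
whole-barley bread + edamame with both targets exact would need a negative amount; discard.
The minimum over all feasible corners is $3.49.

$3.49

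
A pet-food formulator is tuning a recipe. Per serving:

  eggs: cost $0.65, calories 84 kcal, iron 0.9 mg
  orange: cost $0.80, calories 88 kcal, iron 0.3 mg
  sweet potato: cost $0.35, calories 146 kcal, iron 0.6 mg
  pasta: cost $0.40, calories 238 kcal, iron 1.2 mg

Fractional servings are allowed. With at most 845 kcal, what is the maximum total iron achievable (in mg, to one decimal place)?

9.1 mg

Iron per kcal: eggs 0.01071, pasta 0.005042, sweet potato 0.00411, orange 0.003409.
With no serving limits, spend the whole calories allowance on eggs: 845 kcal / 84 kcal × 0.9 mg = 9.1 mg.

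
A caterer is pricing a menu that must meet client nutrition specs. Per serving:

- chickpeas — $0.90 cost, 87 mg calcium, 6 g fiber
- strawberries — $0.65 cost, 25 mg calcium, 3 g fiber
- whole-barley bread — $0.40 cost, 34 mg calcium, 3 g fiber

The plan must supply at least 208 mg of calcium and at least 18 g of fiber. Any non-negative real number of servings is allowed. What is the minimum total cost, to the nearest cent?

$2.42

For a min-cost LP with two ≥-constraints, a basic feasible solution has at most two positive variables.
chickpeas only: max(208/87, 18/6) = 3 servings → $2.70.
strawberries only: max(208/25, 18/3) = 8.32 servings → $5.41.
whole-barley bread only: max(208/34, 18/3) = 6.118 servings → $2.45.
chickpeas + strawberries with both tight: 1.568 servings and 2.865 servings → $3.27.
chickpeas + whole-barley bread with both tight: 0.2105 servings and 5.579 servings → $2.42.
strawberries + whole-barley bread with both targets exact would need a negative amount; discard.
The minimum over all feasible corners is $2.42.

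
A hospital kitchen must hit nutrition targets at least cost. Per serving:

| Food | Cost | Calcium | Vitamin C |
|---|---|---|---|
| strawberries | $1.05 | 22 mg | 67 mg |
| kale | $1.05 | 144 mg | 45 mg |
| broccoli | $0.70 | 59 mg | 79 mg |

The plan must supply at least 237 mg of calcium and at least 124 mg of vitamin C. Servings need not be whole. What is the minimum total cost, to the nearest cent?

$1.95

Minimising a linear cost over {calcium ≥ 237, vitamin C ≥ 124, servings ≥ 0} — the optimum is at a vertex, using one or two foods.
strawberries only: max(237/22, 124/67) = 10.77 servings → $11.31.
kale only: max(237/144, 124/45) = 2.756 servings → $2.89.
broccoli only: max(237/59, 124/79) = 4.017 servings → $2.81.
strawberries + kale with both tight: 0.8306 servings and 1.519 servings → $2.47.
strawberries + broccoli: intersection lies outside the first quadrant.
kale + broccoli with both tight: 1.308 servings and 0.8246 servings → $1.95.
Cheapest feasible corner: $1.95.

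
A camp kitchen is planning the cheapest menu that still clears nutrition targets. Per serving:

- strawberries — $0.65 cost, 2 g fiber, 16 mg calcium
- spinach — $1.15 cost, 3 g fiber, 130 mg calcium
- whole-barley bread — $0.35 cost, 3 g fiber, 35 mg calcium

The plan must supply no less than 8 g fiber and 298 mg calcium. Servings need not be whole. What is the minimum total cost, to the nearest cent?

Check every corner: each single food scaled to meet both minima, and each pair solved so both constraints bind.
strawberries only: max(8/2, 298/16) = 18.62 servings → $12.11.
spinach only: max(8/3, 298/130) = 2.667 servings → $3.07.
whole-barley bread only: max(8/3, 298/35) = 8.514 servings → $2.98.
strawberries + spinach with both tight: 0.6887 servings and 2.208 servings → $2.99.
strawberries + whole-barley bread with both targets exact would need a negative amount; discard.
spinach + whole-barley bread with both tight: 2.154 servings and 0.5123 servings → $2.66.
So the least-cost plan costs $2.66.

$2.66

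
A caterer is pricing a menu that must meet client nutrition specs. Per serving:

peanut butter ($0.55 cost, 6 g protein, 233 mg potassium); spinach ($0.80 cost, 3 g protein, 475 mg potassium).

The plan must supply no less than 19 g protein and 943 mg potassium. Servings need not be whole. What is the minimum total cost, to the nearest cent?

A basic optimal solution has at most two foods positive. Try each food alone and each pair with both targets met exactly.
peanut butter only: max(19/6, 943/233) = 4.047 servings → $2.23.
spinach only: max(19/3, 943/475) = 6.333 servings → $5.07.
peanut butter + spinach with both tight: 2.881 servings and 0.5723 servings → $2.04.
So the least-cost plan costs $2.04.

$2.04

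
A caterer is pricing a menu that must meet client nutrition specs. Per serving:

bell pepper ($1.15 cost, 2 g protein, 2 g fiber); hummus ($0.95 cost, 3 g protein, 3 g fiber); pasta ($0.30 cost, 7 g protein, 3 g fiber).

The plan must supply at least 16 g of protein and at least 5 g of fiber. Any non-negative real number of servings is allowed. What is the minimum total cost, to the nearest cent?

At the optimum either one food covers both requirements or two foods hit both targets exactly; no other combination can be cheaper.
bell pepper only: max(16/2, 5/2) = 8 servings → $9.20.
hummus only: max(16/3, 5/3) = 5.333 servings → $5.07.
pasta only: max(16/7, 5/3) = 2.286 servings → $0.69.
bell pepper + hummus (both tight): parallel constraints — no distinct corner.
bell pepper + pasta: the both-tight solution has a negative serving — not a feasible corner.
hummus + pasta: intersection lies outside the first quadrant.
Cheapest feasible corner: $0.69.

$0.69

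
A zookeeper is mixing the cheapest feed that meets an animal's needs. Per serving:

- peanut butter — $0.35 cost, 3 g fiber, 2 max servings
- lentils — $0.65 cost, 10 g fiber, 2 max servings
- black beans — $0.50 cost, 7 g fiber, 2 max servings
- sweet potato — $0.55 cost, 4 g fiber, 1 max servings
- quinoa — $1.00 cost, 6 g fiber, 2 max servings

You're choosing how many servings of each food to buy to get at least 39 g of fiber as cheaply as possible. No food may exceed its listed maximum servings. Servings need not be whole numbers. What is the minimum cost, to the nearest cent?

$2.88

Cost per g of fiber: lentils $0.0650, black beans $0.0714, peanut butter $0.1167, sweet potato $0.1375, quinoa $0.1667.
Take 2 servings of lentils: +20.0 g fiber for $1.30 (total $1.30, still need 19.0 g).
Take 2 servings of black beans: +14.0 g fiber for $1.00 (total $2.30, still need 5.0 g).
Take 1.667 servings of peanut butter: +5.0 g fiber for $0.58 (total $2.88, still need 0.0 g).
Greedy by cheapest-per-g is optimal for a single linear constraint, so the minimum cost is $2.88.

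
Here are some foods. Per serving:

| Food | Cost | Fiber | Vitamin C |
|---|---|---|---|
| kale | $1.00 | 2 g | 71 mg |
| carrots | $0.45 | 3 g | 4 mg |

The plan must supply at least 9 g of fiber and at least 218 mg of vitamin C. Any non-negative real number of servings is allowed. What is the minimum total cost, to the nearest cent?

$3.46

Two binding constraints pin down two serving amounts, so the optimal mix uses at most two foods. The candidates are each food alone (scaled to the tighter of fiber/vitamin C) and each pair with both constraints tight.
kale only: max(9/2, 218/71) = 4.5 servings → $4.50.
carrots only: max(9/3, 218/4) = 54.5 servings → $24.52.
kale + carrots with both tight: 3.015 servings and 0.9902 servings → $3.46.
The minimum over all feasible corners is $3.46.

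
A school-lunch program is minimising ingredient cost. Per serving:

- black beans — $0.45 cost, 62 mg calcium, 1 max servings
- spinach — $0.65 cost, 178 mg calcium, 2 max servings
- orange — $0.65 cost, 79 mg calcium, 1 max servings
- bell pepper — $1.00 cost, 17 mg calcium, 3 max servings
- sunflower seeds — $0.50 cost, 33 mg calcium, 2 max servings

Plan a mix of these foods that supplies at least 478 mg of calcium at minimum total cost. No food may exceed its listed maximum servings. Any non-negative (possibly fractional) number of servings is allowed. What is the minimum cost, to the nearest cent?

Cost per mg of calcium: spinach $0.0037, black beans $0.0073, orange $0.0082, sunflower seeds $0.0152, bell pepper $0.0588.
Take 2 servings of spinach: +356.0 mg calcium for $1.30 (total $1.30, still need 122.0 mg).
Take 1 serving of black beans: +62.0 mg calcium for $0.45 (total $1.75, still need 60.0 mg).
Take 0.7595 servings of orange: +60.0 mg calcium for $0.49 (total $2.24, still need 0.0 mg).
Greedy by cheapest-per-mg is optimal for a single linear constraint, so the minimum cost is $2.24.

$2.24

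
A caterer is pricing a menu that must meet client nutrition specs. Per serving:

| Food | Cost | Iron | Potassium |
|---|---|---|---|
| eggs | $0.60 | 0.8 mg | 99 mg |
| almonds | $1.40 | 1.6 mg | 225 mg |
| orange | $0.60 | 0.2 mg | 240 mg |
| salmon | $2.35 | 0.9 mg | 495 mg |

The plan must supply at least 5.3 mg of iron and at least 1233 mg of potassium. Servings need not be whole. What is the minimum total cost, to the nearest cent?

Compare the cost at each extreme point of the feasible region.
eggs only: max(5.3/0.8, 1233/99) = 12.45 servings → $7.47.
almonds only: max(5.3/1.6, 1233/225) = 5.48 servings → $7.67.
orange only: max(5.3/0.2, 1233/240) = 26.5 servings → $15.90.
salmon only: max(5.3/0.9, 1233/495) = 5.889 servings → $13.84.
eggs + almonds: the both-tight solution has a negative serving — not a feasible corner.
eggs + orange with both tight: 5.955 servings and 2.681 servings → $5.18.
eggs + salmon with both tight: 4.933 servings and 1.504 servings → $6.49.
almonds + orange with both tight: 3.025 servings and 2.302 servings → $5.62.
almonds + salmon with both tight: 2.568 servings and 1.324 servings → $6.71.
orange + salmon: intersection lies outside the first quadrant.
Cheapest feasible corner: $5.18.

$5.18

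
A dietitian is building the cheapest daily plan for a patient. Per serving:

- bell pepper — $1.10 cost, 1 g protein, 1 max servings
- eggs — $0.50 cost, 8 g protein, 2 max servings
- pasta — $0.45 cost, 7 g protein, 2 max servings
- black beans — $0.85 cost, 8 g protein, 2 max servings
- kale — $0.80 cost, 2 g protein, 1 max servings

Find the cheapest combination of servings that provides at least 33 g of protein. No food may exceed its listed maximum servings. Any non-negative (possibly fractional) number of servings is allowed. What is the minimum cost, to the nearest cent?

$2.22

Cost per g of protein: eggs $0.0625, pasta $0.0643, black beans $0.1062, kale $0.4000, bell pepper $1.1000.
Take 2 servings of eggs: +16.0 g protein for $1.00 (total $1.00, still need 17.0 g).
Take 2 servings of pasta: +14.0 g protein for $0.90 (total $1.90, still need 3.0 g).
Take 0.375 servings of black beans: +3.0 g protein for $0.32 (total $2.22, still need 0.0 g).
Filling from the cheapest source first is optimal under one linear minimum: $2.22.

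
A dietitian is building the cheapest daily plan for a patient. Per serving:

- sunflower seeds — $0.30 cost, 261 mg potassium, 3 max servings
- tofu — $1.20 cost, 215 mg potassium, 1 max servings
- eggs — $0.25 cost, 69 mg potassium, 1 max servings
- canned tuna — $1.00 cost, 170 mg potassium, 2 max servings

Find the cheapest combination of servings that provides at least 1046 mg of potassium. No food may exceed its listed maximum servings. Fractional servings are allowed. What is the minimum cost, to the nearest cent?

$2.23

Cost per mg of potassium: sunflower seeds $0.0011, eggs $0.0036, tofu $0.0056, canned tuna $0.0059.
Take 3 servings of sunflower seeds: +783.0 mg potassium for $0.90 (total $0.90, still need 263.0 mg).
Take 1 serving of eggs: +69.0 mg potassium for $0.25 (total $1.15, still need 194.0 mg).
Take 0.9023 servings of tofu: +194.0 mg potassium for $1.08 (total $2.23, still need 0.0 mg).
Filling from the cheapest source first is optimal under one linear minimum: $2.23.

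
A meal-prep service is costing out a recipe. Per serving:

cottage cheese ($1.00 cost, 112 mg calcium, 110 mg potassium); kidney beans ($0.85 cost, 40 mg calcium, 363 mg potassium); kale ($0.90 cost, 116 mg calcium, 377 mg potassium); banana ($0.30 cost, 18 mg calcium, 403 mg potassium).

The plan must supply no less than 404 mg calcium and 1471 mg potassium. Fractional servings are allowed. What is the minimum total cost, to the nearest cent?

$3.21

With two linear requirements the optimum uses one or two foods; enumerate the corners.
cottage cheese only: max(404/112, 1471/110) = 13.37 servings → $13.37.
kidney beans only: max(404/40, 1471/363) = 10.1 servings → $8.59.
kale only: max(404/116, 1471/377) = 3.902 servings → $3.51.
banana only: max(404/18, 1471/403) = 22.44 servings → $6.73.
cottage cheese + kidney beans with both tight: 2.422 servings and 3.318 servings → $5.24.
cottage cheese + kale: the both-tight solution has a negative serving — not a feasible corner.
cottage cheese + banana with both tight: 3.159 servings and 2.788 servings → $4.00.
kidney beans + kale with both tight: 0.6781 servings and 3.249 servings → $3.50.
kidney beans + banana: intersection lies outside the first quadrant.
kale + banana with both tight: 3.412 servings and 0.4586 servings → $3.21.
Cheapest feasible corner: $3.21.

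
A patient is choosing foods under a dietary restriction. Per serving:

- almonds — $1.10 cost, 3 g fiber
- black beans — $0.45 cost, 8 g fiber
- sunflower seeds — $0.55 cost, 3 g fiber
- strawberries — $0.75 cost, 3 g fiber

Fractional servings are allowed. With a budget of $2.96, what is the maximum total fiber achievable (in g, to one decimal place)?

52.6 g

Fiber per dollar: black beans 17.78, sunflower seeds 5.455, strawberries 4, almonds 2.727.
With no serving limits, spend the whole cost allowance on black beans: $2.96 / $0.45 × 8 g = 52.6 g.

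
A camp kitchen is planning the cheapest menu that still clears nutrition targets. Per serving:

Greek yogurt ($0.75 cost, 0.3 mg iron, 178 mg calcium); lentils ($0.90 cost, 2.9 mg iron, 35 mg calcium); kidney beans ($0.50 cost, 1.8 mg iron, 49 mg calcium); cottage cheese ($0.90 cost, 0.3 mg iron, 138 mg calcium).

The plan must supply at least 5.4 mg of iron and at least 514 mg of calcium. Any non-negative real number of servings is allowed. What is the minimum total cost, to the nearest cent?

$2.94

At the optimum either one food covers both requirements or two foods hit both targets exactly; no other combination can be cheaper.
Greek yogurt only: max(5.4/0.3, 514/178) = 18 servings → $13.50.
lentils only: max(5.4/2.9, 514/35) = 14.69 servings → $13.22.
kidney beans only: max(5.4/1.8, 514/49) = 10.49 servings → $5.24.
cottage cheese only: max(5.4/0.3, 514/138) = 18 servings → $16.20.
Greek yogurt + lentils with both tight: 2.574 servings and 1.596 servings → $3.37.
Greek yogurt + kidney beans with both tight: 2.161 servings and 2.64 servings → $2.94.
Greek yogurt + cottage cheese with both targets exact would need a negative amount; discard.
lentils + kidney beans with both targets exact would need a negative amount; discard.
lentils + cottage cheese with both tight: 1.517 servings and 3.34 servings → $4.37.
kidney beans + cottage cheese with both tight: 2.529 servings and 2.827 servings → $3.81.
Cheapest feasible corner: $2.94.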